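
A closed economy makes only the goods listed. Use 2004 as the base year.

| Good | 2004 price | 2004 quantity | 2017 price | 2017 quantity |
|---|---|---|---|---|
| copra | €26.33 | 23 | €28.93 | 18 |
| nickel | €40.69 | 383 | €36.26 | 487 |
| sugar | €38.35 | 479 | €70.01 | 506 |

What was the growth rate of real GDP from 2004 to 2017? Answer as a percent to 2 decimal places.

14.86%

Real GDP 2004 = Nominal GDP 2004 = 26.33·23 + 40.69·383 + 38.35·479 = 34559.51.
Real GDP 2017 (at 2004 prices) = 26.33·18 + 40.69·487 + 38.35·506 = 39695.07.
Real growth = 39695.07/34559.51 − 1 = 0.1486.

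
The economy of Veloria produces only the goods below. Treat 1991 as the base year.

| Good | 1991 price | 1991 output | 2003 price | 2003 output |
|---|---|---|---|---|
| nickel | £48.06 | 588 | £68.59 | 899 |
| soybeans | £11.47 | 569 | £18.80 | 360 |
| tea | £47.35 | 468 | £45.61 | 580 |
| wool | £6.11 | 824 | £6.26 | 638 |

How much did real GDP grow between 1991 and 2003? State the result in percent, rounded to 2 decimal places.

26.97%

Real GDP 1991 = Nominal GDP 1991 = 48.06·588 + 11.47·569 + 47.35·468 + 6.11·824 = 61980.15.
Real GDP 2003 (at 1991 prices) = 48.06·899 + 11.47·360 + 47.35·580 + 6.11·638 = 78696.32.
Real growth = 78696.32/61980.15 − 1 = 0.2697.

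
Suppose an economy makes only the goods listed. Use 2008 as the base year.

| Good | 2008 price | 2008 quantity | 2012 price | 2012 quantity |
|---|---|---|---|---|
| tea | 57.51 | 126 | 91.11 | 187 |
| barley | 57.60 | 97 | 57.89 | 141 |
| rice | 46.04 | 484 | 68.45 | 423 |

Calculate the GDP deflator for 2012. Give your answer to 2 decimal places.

141.21

Nominal GDP 2012 = 91.11·187 + 57.89·141 + 68.45·423 = 54154.41.
Real GDP 2012 (at 2008 prices) = 57.51·187 + 57.60·141 + 46.04·423 = 38350.89.
Deflator = Nominal/Real × 100 = 54154.41/38350.89 × 100 = 141.208.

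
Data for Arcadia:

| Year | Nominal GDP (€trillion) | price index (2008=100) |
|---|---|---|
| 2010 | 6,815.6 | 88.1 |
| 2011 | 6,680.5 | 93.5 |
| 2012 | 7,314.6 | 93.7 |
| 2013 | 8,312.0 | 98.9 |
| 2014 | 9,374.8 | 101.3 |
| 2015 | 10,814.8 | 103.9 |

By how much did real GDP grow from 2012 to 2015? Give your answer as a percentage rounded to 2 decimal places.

33.34%

Real GDP 2012 = 7314.6/0.937 = 7806.40.
Real GDP 2015 = 10814.8/1.039 = 10408.85.
Change = 10408.85/7806.40 − 1 = 0.3334.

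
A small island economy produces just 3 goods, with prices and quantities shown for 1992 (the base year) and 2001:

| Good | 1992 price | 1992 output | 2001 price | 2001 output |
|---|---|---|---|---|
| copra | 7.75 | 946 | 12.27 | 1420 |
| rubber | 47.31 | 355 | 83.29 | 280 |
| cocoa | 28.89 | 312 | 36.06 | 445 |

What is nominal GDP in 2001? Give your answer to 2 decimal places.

Nominal GDP 2001 = Σ (p_2001 × q_2001) = 12.27·1420 + 83.29·280 + 36.06·445 = 56791.30.

56791.30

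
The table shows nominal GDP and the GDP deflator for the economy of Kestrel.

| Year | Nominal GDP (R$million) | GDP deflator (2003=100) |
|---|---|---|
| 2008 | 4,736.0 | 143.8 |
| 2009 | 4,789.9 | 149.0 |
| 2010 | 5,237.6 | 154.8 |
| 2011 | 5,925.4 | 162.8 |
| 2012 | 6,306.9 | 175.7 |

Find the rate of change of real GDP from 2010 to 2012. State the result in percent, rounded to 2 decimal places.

Real GDP 2010 = 5237.6/1.548 = 3383.46.
Real GDP 2012 = 6306.9/1.757 = 3589.58.
Change = 3589.58/3383.46 − 1 = 0.0609.

6.09%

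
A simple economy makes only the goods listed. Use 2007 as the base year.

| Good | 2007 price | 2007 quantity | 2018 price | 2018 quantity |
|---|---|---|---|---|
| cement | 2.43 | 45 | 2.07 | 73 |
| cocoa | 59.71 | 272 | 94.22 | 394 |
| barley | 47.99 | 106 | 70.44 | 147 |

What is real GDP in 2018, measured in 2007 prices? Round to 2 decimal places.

30757.66

Real GDP 2018 = Σ (p_2007 × q_2018) = 2.43·73 + 59.71·394 + 47.99·147 = 30757.66.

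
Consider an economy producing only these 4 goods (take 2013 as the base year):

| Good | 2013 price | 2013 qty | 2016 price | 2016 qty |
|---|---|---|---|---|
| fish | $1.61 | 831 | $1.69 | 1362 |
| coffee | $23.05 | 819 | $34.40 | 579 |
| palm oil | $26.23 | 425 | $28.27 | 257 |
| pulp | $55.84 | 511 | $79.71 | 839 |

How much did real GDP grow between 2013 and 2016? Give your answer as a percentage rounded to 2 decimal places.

Real GDP 2013 = Nominal GDP 2013 = 1.61·831 + 23.05·819 + 26.23·425 + 55.84·511 = 59897.85.
Real GDP 2016 (at 2013 prices) = 1.61·1362 + 23.05·579 + 26.23·257 + 55.84·839 = 69129.64.
Real growth = 69129.64/59897.85 − 1 = 0.1541.

15.41%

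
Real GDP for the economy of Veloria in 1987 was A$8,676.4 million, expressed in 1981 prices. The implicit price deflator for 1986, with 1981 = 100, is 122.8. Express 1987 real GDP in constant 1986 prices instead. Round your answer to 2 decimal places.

Real GDP in 1986 prices = Real GDP in 1981 prices × (P_1986/P_1981) = 8676.4 × 1.228 = 10654.62.

A$10,654.62 million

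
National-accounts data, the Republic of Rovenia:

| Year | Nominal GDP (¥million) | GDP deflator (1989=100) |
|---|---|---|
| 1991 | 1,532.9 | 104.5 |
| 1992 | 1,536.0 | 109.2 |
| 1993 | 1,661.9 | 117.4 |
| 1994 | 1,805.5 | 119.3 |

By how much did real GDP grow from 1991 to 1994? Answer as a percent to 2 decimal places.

3.17%

Real GDP 1991 = 1532.9/1.045 = 1466.89.
Real GDP 1994 = 1805.5/1.193 = 1513.41.
Change = 1513.41/1466.89 − 1 = 0.0317.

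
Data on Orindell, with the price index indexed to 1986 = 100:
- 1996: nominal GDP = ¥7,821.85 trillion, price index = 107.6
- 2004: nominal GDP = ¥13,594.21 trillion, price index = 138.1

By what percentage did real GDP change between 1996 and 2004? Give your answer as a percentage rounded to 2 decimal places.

Deflate each year: 1996 → 7821.85/1.076 = 7269.38; 2004 → 13594.21/1.381 = 9843.74.
So real GDP changed by 9843.74/7269.38 − 1 = 0.3541, i.e. 35.41%.

35.41%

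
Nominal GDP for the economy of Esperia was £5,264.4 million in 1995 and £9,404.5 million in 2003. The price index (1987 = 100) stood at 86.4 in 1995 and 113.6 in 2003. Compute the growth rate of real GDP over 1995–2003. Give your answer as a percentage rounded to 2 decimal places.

Real GDP 1995 = 5264.4 / 0.864 = 6093.06.
Real GDP 2003 = 9404.5 / 1.136 = 8278.61.
Real growth = 8278.61 / 6093.06 − 1 = 0.3587.

35.87%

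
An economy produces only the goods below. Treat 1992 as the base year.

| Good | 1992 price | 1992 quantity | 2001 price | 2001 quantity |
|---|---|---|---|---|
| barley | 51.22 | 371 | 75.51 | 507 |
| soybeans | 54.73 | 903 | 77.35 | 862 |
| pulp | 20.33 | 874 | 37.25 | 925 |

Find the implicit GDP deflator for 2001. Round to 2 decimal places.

151.62

Nominal GDP 2001 = 75.51·507 + 77.35·862 + 37.25·925 = 139415.52.
Real GDP 2001 (at 1992 prices) = 51.22·507 + 54.73·862 + 20.33·925 = 91951.05.
Deflator = Nominal/Real × 100 = 139415.52/91951.05 × 100 = 151.619.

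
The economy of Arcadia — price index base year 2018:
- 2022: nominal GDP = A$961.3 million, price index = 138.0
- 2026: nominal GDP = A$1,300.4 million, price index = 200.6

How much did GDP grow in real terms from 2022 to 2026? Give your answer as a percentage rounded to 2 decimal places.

Deflate each year: 2022 → 961.3/1.380 = 696.59; 2026 → 1300.4/2.006 = 648.26.
So real GDP changed by 648.26/696.59 − 1 = -0.0694, i.e. -6.94%.

-6.94%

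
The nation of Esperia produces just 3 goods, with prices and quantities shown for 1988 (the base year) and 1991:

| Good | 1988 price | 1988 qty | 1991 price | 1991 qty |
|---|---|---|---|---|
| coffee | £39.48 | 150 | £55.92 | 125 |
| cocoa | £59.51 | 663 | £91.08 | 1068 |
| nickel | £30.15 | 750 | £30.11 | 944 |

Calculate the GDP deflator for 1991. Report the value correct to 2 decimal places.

Nominal GDP 1991 = 55.92·125 + 91.08·1068 + 30.11·944 = 132687.28.
Real GDP 1991 (at 1988 prices) = 39.48·125 + 59.51·1068 + 30.15·944 = 96953.28.
Deflator = Nominal/Real × 100 = 132687.28/96953.28 × 100 = 136.857.

136.86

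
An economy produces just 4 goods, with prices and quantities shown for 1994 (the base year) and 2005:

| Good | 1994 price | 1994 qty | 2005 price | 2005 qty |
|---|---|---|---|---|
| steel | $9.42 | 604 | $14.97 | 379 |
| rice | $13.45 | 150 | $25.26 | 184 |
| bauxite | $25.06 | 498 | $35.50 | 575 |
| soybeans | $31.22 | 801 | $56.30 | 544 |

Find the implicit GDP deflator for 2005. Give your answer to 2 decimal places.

Nominal GDP 2005 = 14.97·379 + 25.26·184 + 35.50·575 + 56.30·544 = 61361.17.
Real GDP 2005 (at 1994 prices) = 9.42·379 + 13.45·184 + 25.06·575 + 31.22·544 = 37438.16.
Deflator = Nominal/Real × 100 = 61361.17/37438.16 × 100 = 163.900.

163.90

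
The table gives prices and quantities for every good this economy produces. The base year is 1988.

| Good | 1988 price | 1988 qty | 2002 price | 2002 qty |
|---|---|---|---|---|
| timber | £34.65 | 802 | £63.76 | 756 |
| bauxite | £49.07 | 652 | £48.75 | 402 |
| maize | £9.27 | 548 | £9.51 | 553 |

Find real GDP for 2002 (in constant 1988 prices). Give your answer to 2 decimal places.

Real GDP 2002 = Σ (p_1988 × q_2002) = 34.65·756 + 49.07·402 + 9.27·553 = 51047.85.

£51047.85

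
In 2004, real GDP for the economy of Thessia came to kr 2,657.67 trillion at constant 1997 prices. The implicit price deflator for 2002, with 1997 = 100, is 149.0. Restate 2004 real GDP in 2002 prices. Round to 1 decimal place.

Real GDP in 2002 prices = Real GDP in 1997 prices × (P_2002/P_1997) = 2657.67 × 1.490 = 3959.93.

kr 3,959.9 trillion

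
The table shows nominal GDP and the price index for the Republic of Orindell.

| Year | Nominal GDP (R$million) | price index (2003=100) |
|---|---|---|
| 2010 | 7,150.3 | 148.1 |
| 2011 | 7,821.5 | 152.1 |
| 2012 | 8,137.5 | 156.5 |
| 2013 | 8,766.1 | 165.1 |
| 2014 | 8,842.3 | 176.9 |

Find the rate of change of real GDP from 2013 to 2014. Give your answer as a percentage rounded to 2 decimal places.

Real GDP 2013 = 8766.1/1.651 = 5309.57.
Real GDP 2014 = 8842.3/1.769 = 4998.47.
Change = 4998.47/5309.57 − 1 = -0.0586.

-5.86%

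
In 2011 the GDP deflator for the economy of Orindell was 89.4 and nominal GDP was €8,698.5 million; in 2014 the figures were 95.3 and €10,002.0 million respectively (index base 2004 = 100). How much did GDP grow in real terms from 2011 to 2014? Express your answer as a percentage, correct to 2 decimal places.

Real GDP 2011 = 8698.5 / 0.894 = 9729.87.
Real GDP 2014 = 10002.0 / 0.953 = 10495.28.
Real growth = 10495.28 / 9729.87 − 1 = 0.0787.

7.87%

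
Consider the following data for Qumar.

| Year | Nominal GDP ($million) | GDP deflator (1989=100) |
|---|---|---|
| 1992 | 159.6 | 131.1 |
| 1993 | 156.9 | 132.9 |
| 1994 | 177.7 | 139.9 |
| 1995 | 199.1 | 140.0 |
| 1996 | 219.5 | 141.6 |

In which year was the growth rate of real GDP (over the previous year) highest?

1995

1993: real = 156.9/1.329 = 118.06; growth vs 1992 (121.74) = -3.02%.
1994: real = 177.7/1.399 = 127.02; growth vs 1993 (118.06) = 7.59%.
1995: real = 199.1/1.400 = 142.21; growth vs 1994 (127.02) = 11.96%.
1996: real = 219.5/1.416 = 155.01; growth vs 1995 (142.21) = 9.00%.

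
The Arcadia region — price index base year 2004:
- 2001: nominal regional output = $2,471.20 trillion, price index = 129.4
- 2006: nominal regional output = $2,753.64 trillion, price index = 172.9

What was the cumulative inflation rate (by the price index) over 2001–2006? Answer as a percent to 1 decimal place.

Price-level change = 172.9 / 129.4 − 1 = 0.3362.

33.6%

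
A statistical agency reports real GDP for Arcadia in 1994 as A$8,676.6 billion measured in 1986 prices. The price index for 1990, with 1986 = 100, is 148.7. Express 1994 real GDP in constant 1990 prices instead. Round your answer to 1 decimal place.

Real GDP in 1990 prices = Real GDP in 1986 prices × (P_1990/P_1986) = 8676.6 × 1.487 = 12902.10.

A$12,902.1 billion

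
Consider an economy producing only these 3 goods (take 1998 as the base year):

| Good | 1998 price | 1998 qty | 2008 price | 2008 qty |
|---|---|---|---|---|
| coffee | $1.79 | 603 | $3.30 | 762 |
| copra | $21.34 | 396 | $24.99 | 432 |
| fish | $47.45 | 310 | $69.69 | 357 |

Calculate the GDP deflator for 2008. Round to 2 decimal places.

Nominal GDP 2008 = 3.30·762 + 24.99·432 + 69.69·357 = 38189.61.
Real GDP 2008 (at 1998 prices) = 1.79·762 + 21.34·432 + 47.45·357 = 27522.51.
Deflator = Nominal/Real × 100 = 38189.61/27522.51 × 100 = 138.758.

138.76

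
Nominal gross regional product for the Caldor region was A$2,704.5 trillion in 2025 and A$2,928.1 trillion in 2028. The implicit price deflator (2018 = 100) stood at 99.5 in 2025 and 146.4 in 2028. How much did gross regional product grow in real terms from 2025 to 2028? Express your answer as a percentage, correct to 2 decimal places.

Deflate each year: 2025 → 2704.5/0.995 = 2718.09; 2028 → 2928.1/1.464 = 2000.07.
So real gross regional product changed by 2000.07/2718.09 − 1 = -0.2642, i.e. -26.42%.

-26.42%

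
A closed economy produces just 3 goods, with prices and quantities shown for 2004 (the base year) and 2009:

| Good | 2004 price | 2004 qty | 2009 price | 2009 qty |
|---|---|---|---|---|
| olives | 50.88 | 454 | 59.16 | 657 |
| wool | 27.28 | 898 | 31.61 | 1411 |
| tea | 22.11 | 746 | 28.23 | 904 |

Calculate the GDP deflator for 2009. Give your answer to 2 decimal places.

Nominal GDP 2009 = 59.16·657 + 31.61·1411 + 28.23·904 = 108989.75.
Real GDP 2009 (at 2004 prices) = 50.88·657 + 27.28·1411 + 22.11·904 = 91907.68.
Deflator = Nominal/Real × 100 = 108989.75/91907.68 × 100 = 118.586.

118.59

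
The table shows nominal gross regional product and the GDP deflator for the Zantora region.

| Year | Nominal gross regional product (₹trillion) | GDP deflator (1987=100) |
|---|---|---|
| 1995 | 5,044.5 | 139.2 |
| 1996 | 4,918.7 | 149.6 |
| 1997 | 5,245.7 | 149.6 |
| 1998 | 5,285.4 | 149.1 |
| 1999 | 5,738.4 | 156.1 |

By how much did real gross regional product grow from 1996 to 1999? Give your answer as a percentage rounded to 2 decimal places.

Real gross regional product 1996 = 4918.7/1.496 = 3287.90.
Real gross regional product 1999 = 5738.4/1.561 = 3676.11.
Change = 3676.11/3287.90 − 1 = 0.1181.

11.81%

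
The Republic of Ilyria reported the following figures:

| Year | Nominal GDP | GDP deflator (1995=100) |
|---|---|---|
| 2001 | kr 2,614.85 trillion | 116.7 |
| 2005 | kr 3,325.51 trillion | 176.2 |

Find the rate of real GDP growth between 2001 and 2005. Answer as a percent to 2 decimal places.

Real GDP 2001 = 2614.85 / 1.167 = 2240.66.
Real GDP 2005 = 3325.51 / 1.762 = 1887.35.
Real growth = 1887.35 / 2240.66 − 1 = -0.1577.

-15.77%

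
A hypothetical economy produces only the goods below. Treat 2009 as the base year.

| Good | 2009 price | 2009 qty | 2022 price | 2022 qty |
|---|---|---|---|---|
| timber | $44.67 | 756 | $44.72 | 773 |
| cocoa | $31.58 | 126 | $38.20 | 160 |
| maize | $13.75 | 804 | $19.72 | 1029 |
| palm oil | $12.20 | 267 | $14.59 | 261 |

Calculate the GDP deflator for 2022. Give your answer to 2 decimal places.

Nominal GDP 2022 = 44.72·773 + 38.20·160 + 19.72·1029 + 14.59·261 = 64780.43.
Real GDP 2022 (at 2009 prices) = 44.67·773 + 31.58·160 + 13.75·1029 + 12.20·261 = 56915.66.
Deflator = Nominal/Real × 100 = 64780.43/56915.66 × 100 = 113.818.

113.82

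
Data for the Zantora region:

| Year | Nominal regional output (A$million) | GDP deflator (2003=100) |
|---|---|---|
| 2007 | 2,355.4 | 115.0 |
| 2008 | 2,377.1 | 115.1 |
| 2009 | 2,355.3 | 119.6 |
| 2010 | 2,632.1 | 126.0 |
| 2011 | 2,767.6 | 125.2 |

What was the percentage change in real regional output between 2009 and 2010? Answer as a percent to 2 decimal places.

6.08%

Real regional output 2009 = 2355.3/1.196 = 1969.31.
Real regional output 2010 = 2632.1/1.260 = 2088.97.
Change = 2088.97/1969.31 − 1 = 0.0608.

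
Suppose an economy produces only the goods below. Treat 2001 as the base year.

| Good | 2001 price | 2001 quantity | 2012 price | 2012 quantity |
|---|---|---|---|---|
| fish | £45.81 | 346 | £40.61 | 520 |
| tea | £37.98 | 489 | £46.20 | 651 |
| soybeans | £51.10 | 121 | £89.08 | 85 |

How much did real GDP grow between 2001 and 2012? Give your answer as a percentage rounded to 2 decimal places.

30.25%

Real GDP 2001 = Nominal GDP 2001 = 45.81·346 + 37.98·489 + 51.10·121 = 40605.58.
Real GDP 2012 (at 2001 prices) = 45.81·520 + 37.98·651 + 51.10·85 = 52889.68.
Real growth = 52889.68/40605.58 − 1 = 0.3025.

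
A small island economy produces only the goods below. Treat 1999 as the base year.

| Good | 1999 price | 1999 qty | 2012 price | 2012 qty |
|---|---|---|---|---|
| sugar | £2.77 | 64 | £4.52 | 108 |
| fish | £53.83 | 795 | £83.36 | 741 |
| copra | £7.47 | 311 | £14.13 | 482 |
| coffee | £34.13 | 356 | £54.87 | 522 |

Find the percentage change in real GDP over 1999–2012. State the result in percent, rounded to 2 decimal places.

7.24%

Real GDP 1999 = Nominal GDP 1999 = 2.77·64 + 53.83·795 + 7.47·311 + 34.13·356 = 57445.58.
Real GDP 2012 (at 1999 prices) = 2.77·108 + 53.83·741 + 7.47·482 + 34.13·522 = 61603.59.
Real growth = 61603.59/57445.58 − 1 = 0.0724.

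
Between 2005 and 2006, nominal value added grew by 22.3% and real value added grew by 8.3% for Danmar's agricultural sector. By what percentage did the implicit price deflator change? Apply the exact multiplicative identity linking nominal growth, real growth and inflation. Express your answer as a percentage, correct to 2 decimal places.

12.93%

(1 + g_nom) = (1 + g_real)(1 + π), so π = 1.2230 / 1.0830 − 1 = 0.12927.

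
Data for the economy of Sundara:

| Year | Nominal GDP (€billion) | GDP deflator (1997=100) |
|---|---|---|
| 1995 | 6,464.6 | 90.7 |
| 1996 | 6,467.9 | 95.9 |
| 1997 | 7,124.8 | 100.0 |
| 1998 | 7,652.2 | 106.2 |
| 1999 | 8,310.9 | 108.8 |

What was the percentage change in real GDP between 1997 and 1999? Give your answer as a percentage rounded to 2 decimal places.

7.21%

Real GDP 1997 = 7124.8/1.000 = 7124.80.
Real GDP 1999 = 8310.9/1.088 = 7638.69.
Change = 7638.69/7124.80 − 1 = 0.0721.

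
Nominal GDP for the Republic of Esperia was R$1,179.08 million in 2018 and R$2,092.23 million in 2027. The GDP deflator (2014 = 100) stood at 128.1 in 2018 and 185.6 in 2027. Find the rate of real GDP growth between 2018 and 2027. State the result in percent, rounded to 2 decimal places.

22.47%

Deflate each year: 2018 → 1179.08/1.281 = 920.44; 2027 → 2092.23/1.856 = 1127.28.
So real GDP changed by 1127.28/920.44 − 1 = 0.2247, i.e. 22.47%.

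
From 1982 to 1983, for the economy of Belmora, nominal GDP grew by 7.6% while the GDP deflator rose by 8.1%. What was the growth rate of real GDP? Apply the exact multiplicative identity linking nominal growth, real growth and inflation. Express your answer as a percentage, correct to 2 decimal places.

-0.46%

(1 + g_nom) = (1 + g_real)(1 + π), so g_real = 1.0760 / 1.0810 − 1 = -0.00463.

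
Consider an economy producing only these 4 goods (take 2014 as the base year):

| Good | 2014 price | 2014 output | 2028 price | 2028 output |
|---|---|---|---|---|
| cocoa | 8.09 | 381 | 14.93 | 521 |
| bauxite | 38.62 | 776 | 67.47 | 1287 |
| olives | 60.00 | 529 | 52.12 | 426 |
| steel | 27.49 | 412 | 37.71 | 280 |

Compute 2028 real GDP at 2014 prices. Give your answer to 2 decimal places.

Real GDP 2028 = Σ (p_2014 × q_2028) = 8.09·521 + 38.62·1287 + 60.00·426 + 27.49·280 = 87176.03.

87176.03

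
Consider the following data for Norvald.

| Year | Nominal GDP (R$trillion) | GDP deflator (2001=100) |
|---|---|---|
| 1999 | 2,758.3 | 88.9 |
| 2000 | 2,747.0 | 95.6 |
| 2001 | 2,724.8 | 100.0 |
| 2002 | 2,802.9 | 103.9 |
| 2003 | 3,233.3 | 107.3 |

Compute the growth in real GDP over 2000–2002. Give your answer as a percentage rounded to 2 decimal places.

Real GDP 2000 = 2747.0/0.956 = 2873.43.
Real GDP 2002 = 2802.9/1.039 = 2697.69.
Change = 2697.69/2873.43 − 1 = -0.0612.

-6.12%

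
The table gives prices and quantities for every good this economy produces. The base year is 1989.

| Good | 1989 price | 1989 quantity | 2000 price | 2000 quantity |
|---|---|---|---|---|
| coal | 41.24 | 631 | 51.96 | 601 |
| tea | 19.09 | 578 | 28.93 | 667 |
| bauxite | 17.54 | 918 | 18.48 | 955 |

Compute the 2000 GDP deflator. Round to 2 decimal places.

Nominal GDP 2000 = 51.96·601 + 28.93·667 + 18.48·955 = 68172.67.
Real GDP 2000 (at 1989 prices) = 41.24·601 + 19.09·667 + 17.54·955 = 54268.97.
Deflator = Nominal/Real × 100 = 68172.67/54268.97 × 100 = 125.620.

125.62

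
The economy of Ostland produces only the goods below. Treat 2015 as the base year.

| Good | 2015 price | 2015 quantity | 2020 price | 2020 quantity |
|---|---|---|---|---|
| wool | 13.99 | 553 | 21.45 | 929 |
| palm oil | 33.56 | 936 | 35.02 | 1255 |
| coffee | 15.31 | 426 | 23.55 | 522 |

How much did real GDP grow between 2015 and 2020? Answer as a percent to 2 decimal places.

Real GDP 2015 = Nominal GDP 2015 = 13.99·553 + 33.56·936 + 15.31·426 = 45670.69.
Real GDP 2020 (at 2015 prices) = 13.99·929 + 33.56·1255 + 15.31·522 = 63106.33.
Real growth = 63106.33/45670.69 − 1 = 0.3818.

38.18%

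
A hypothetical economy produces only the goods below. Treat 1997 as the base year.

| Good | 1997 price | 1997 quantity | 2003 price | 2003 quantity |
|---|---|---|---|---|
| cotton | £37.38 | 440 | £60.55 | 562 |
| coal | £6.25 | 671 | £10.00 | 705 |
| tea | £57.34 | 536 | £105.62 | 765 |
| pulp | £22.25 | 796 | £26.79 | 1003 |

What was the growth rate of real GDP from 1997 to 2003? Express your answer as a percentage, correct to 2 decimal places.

32.58%

Real GDP 1997 = Nominal GDP 1997 = 37.38·440 + 6.25·671 + 57.34·536 + 22.25·796 = 69086.19.
Real GDP 2003 (at 1997 prices) = 37.38·562 + 6.25·705 + 57.34·765 + 22.25·1003 = 91595.66.
Real growth = 91595.66/69086.19 − 1 = 0.3258.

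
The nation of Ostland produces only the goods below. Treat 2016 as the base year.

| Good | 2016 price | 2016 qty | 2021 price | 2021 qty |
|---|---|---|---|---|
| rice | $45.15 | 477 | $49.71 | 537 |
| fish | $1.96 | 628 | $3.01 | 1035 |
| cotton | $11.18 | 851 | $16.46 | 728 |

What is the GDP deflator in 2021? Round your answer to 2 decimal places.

Nominal GDP 2021 = 49.71·537 + 3.01·1035 + 16.46·728 = 41792.50.
Real GDP 2021 (at 2016 prices) = 45.15·537 + 1.96·1035 + 11.18·728 = 34413.19.
Deflator = Nominal/Real × 100 = 41792.50/34413.19 × 100 = 121.443.

121.44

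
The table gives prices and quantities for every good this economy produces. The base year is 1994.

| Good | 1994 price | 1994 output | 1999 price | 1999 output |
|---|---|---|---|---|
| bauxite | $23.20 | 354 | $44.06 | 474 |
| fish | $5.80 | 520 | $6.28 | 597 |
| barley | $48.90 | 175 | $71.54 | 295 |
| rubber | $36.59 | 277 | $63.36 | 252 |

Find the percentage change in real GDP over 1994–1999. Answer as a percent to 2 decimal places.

Real GDP 1994 = Nominal GDP 1994 = 23.20·354 + 5.80·520 + 48.90·175 + 36.59·277 = 29921.73.
Real GDP 1999 (at 1994 prices) = 23.20·474 + 5.80·597 + 48.90·295 + 36.59·252 = 38105.58.
Real growth = 38105.58/29921.73 − 1 = 0.2735.

27.35%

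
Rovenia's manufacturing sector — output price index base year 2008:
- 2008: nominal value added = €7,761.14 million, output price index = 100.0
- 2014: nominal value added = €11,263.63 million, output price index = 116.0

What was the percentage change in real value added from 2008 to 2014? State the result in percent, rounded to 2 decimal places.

Real value added 2008 = 7761.14 / 1.000 = 7761.14.
Real value added 2014 = 11263.63 / 1.160 = 9710.03.
Real growth = 9710.03 / 7761.14 − 1 = 0.2511.

25.11%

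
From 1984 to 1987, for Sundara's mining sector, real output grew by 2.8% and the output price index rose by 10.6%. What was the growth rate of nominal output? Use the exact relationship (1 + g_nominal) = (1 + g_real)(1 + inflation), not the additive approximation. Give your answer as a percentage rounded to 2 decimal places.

13.70%

(1 + g_nom) = (1 + g_real)(1 + π) = 1.0280 × 1.1060 = 1.13697.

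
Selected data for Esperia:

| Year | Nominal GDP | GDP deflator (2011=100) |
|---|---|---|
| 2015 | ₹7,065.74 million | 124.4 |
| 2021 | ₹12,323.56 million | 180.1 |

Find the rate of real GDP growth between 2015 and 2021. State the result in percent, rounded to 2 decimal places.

20.47%

Deflate each year: 2015 → 7065.74/1.244 = 5679.86; 2021 → 12323.56/1.801 = 6842.62.
So real GDP changed by 6842.62/5679.86 − 1 = 0.2047, i.e. 20.47%.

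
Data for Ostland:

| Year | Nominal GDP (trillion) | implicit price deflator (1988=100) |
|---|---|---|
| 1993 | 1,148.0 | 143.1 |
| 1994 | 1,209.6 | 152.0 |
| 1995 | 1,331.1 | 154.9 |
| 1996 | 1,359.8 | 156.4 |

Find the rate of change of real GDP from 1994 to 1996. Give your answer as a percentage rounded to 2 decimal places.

9.25%

Real GDP 1994 = 1209.6/1.520 = 795.79.
Real GDP 1996 = 1359.8/1.564 = 869.44.
Change = 869.44/795.79 − 1 = 0.0925.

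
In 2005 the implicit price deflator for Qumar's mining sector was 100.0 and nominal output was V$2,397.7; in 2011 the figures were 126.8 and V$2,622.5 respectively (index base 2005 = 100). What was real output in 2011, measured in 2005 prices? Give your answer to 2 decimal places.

V$2,068.22

Real output = Nominal / (implicit price deflator/100) = 2622.5 / 1.268 = 2068.22.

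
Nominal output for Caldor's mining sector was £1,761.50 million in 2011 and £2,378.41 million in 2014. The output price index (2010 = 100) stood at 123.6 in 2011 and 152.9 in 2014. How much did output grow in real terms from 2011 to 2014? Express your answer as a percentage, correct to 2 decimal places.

Real output 2011 = 1761.50 / 1.236 = 1425.16.
Real output 2014 = 2378.41 / 1.529 = 1555.53.
Real growth = 1555.53 / 1425.16 − 1 = 0.0915.

9.15%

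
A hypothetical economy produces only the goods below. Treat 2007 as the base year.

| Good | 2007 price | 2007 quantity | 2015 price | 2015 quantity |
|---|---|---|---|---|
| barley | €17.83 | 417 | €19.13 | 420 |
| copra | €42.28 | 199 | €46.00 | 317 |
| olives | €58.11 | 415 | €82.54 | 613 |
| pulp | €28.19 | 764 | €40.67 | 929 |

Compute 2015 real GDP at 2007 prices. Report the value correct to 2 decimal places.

Real GDP 2015 = Σ (p_2007 × q_2015) = 17.83·420 + 42.28·317 + 58.11·613 + 28.19·929 = 82701.30.

€82701.30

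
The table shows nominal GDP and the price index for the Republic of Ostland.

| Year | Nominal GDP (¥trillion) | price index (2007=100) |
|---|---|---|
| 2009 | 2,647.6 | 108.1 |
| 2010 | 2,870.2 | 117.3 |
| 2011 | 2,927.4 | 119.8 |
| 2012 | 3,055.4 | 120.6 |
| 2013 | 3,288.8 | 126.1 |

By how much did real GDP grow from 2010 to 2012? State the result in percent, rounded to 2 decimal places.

Real GDP 2010 = 2870.2/1.173 = 2446.89.
Real GDP 2012 = 3055.4/1.206 = 2533.50.
Change = 2533.50/2446.89 − 1 = 0.0354.

3.54%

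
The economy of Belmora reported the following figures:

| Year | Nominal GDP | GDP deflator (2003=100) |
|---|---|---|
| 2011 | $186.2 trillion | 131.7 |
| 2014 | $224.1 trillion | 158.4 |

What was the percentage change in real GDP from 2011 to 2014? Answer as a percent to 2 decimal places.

0.07%

Real GDP 2011 = 186.2 / 1.317 = 141.38.
Real GDP 2014 = 224.1 / 1.584 = 141.48.
Real growth = 141.48 / 141.38 − 1 = 0.0007.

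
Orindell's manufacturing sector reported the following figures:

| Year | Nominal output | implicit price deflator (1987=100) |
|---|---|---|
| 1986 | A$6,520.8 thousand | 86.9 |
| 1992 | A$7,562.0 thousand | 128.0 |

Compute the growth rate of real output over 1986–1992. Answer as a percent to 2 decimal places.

Real output 1986 = 6520.8 / 0.869 = 7503.80.
Real output 1992 = 7562.0 / 1.280 = 5907.81.
Real growth = 5907.81 / 7503.80 − 1 = -0.2127.

-21.27%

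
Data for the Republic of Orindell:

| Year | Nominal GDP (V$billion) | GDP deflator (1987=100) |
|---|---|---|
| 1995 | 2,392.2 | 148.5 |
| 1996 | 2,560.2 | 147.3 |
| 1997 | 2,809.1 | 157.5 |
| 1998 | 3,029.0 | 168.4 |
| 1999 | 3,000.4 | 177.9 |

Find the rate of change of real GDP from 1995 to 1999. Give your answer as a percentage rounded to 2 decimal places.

Real GDP 1995 = 2392.2/1.485 = 1610.91.
Real GDP 1999 = 3000.4/1.779 = 1686.57.
Change = 1686.57/1610.91 − 1 = 0.0470.

4.70%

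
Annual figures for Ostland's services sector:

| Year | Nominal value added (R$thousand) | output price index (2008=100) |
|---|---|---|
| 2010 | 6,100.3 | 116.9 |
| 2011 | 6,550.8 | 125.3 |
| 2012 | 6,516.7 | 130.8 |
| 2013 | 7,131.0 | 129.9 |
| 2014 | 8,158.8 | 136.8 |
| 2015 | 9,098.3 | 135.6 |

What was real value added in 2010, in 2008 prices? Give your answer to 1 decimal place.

R$5,218.4 thousand

Real value added 2010 = 6100.3 / 1.169 = 5218.39.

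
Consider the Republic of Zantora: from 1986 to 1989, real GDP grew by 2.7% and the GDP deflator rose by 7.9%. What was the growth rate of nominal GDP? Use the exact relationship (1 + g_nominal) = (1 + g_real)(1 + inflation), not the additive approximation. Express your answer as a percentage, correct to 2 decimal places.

10.81%

(1 + g_nom) = (1 + g_real)(1 + π) = 1.0270 × 1.0790 = 1.10813.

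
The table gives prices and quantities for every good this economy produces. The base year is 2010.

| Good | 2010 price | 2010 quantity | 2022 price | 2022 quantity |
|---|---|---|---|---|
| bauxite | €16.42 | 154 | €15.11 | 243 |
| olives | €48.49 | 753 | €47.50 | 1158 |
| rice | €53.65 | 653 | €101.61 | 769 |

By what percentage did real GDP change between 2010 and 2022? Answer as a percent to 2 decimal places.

Real GDP 2010 = Nominal GDP 2010 = 16.42·154 + 48.49·753 + 53.65·653 = 74075.10.
Real GDP 2022 (at 2010 prices) = 16.42·243 + 48.49·1158 + 53.65·769 = 101398.33.
Real growth = 101398.33/74075.10 − 1 = 0.3689.

36.89%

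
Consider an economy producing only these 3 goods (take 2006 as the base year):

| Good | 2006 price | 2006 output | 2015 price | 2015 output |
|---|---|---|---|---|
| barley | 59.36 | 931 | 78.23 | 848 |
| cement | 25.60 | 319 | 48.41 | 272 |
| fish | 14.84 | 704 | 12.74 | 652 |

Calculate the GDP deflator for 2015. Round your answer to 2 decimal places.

Nominal GDP 2015 = 78.23·848 + 48.41·272 + 12.74·652 = 87813.04.
Real GDP 2015 (at 2006 prices) = 59.36·848 + 25.60·272 + 14.84·652 = 66976.16.
Deflator = Nominal/Real × 100 = 87813.04/66976.16 × 100 = 131.111.

131.11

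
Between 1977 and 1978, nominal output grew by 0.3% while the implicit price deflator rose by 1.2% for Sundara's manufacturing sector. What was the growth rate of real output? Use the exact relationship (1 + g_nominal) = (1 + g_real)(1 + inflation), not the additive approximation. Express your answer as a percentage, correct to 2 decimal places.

(1 + g_nom) = (1 + g_real)(1 + π), so g_real = 1.0030 / 1.0120 − 1 = -0.00889.

-0.89%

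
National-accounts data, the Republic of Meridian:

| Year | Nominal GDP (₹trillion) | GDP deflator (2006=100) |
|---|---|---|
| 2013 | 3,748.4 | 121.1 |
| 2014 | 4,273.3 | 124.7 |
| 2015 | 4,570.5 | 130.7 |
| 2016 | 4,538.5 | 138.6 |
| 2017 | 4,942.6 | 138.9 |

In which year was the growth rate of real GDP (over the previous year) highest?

2014

2014: real = 4273.3/1.247 = 3426.86; growth vs 2013 (3095.29) = 10.71%.
2015: real = 4570.5/1.307 = 3496.94; growth vs 2014 (3426.86) = 2.05%.
2016: real = 4538.5/1.386 = 3274.53; growth vs 2015 (3496.94) = -6.36%.
2017: real = 4942.6/1.389 = 3558.39; growth vs 2016 (3274.53) = 8.67%.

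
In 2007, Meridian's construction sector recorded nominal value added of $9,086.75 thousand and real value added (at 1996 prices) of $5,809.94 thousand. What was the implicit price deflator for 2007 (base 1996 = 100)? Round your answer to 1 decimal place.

156.4

implicit price deflator = (Nominal / Real) × 100 = 9086.75 / 5809.94 × 100 = 156.40.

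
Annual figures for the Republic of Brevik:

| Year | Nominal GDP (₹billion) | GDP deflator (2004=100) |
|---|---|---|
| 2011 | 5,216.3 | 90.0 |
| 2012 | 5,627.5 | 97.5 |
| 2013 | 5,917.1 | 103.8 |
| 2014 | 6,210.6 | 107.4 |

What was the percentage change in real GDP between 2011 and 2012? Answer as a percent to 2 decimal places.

-0.42%

Real GDP 2011 = 5216.3/0.900 = 5795.89.
Real GDP 2012 = 5627.5/0.975 = 5771.79.
Change = 5771.79/5795.89 − 1 = -0.0042.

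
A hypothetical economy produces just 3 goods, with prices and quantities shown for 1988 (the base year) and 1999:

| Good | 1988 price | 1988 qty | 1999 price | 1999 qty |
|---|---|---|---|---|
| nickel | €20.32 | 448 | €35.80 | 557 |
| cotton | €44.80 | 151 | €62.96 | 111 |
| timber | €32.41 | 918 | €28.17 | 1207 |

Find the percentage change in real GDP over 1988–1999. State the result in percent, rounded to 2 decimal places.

21.46%

Real GDP 1988 = Nominal GDP 1988 = 20.32·448 + 44.80·151 + 32.41·918 = 45620.54.
Real GDP 1999 (at 1988 prices) = 20.32·557 + 44.80·111 + 32.41·1207 = 55409.91.
Real growth = 55409.91/45620.54 − 1 = 0.2146.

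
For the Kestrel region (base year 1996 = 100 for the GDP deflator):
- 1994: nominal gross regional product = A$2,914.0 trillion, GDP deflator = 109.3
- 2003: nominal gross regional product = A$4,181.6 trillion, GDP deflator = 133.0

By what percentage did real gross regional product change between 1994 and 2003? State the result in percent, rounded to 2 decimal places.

17.93%

Deflate each year: 1994 → 2914.0/1.093 = 2666.06; 2003 → 4181.6/1.330 = 3144.06.
So real gross regional product changed by 3144.06/2666.06 − 1 = 0.1793, i.e. 17.93%.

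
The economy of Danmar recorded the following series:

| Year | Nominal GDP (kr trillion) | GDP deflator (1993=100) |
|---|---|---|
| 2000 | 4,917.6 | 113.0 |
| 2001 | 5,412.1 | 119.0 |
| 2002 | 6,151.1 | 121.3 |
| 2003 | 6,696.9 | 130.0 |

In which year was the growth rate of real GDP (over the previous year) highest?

2001: real = 5412.1/1.190 = 4547.98; growth vs 2000 (4351.86) = 4.51%.
2002: real = 6151.1/1.213 = 5070.98; growth vs 2001 (4547.98) = 11.50%.
2003: real = 6696.9/1.300 = 5151.46; growth vs 2002 (5070.98) = 1.59%.

2002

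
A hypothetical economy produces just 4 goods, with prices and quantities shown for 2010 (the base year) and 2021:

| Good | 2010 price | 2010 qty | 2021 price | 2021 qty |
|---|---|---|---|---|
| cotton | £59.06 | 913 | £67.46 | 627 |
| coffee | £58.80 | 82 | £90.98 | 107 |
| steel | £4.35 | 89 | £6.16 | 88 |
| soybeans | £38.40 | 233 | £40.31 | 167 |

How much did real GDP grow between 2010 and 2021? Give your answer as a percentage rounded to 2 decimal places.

Real GDP 2010 = Nominal GDP 2010 = 59.06·913 + 58.80·82 + 4.35·89 + 38.40·233 = 68077.73.
Real GDP 2021 (at 2010 prices) = 59.06·627 + 58.80·107 + 4.35·88 + 38.40·167 = 50117.82.
Real growth = 50117.82/68077.73 − 1 = -0.2638.

-26.38%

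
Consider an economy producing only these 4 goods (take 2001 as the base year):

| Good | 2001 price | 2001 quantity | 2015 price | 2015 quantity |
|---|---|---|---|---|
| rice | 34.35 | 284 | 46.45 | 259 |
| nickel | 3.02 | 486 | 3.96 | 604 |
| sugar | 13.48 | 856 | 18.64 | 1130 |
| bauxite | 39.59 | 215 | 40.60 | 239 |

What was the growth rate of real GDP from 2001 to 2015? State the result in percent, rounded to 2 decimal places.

13.24%

Real GDP 2001 = Nominal GDP 2001 = 34.35·284 + 3.02·486 + 13.48·856 + 39.59·215 = 31273.85.
Real GDP 2015 (at 2001 prices) = 34.35·259 + 3.02·604 + 13.48·1130 + 39.59·239 = 35415.14.
Real growth = 35415.14/31273.85 − 1 = 0.1324.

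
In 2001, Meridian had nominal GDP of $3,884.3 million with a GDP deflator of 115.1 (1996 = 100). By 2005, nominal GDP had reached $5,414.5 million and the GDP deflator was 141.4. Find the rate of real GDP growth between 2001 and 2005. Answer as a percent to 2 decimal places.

Deflate each year: 2001 → 3884.3/1.151 = 3374.72; 2005 → 5414.5/1.414 = 3829.21.
So real GDP changed by 3829.21/3374.72 − 1 = 0.1347, i.e. 13.47%.

13.47%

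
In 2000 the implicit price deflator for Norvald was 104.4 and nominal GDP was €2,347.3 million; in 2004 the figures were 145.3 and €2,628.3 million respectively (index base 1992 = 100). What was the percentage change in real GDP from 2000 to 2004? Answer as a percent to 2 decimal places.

Real GDP 2000 = 2347.3 / 1.044 = 2248.37.
Real GDP 2004 = 2628.3 / 1.453 = 1808.88.
Real growth = 1808.88 / 2248.37 − 1 = -0.1955.

-19.55%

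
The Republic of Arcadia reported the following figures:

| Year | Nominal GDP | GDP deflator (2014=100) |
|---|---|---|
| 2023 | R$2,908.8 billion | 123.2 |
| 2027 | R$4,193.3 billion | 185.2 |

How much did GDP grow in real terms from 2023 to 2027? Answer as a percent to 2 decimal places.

Deflate each year: 2023 → 2908.8/1.232 = 2361.04; 2027 → 4193.3/1.852 = 2264.20.
So real GDP changed by 2264.20/2361.04 − 1 = -0.0410, i.e. -4.10%.

-4.10%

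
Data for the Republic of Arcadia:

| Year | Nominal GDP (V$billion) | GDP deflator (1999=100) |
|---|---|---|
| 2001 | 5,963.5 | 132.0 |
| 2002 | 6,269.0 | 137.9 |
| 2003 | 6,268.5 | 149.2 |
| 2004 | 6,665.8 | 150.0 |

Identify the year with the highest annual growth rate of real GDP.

2004

2002: real = 6269.0/1.379 = 4546.05; growth vs 2001 (4517.80) = 0.63%.
2003: real = 6268.5/1.492 = 4201.41; growth vs 2002 (4546.05) = -7.58%.
2004: real = 6665.8/1.500 = 4443.87; growth vs 2003 (4201.41) = 5.77%.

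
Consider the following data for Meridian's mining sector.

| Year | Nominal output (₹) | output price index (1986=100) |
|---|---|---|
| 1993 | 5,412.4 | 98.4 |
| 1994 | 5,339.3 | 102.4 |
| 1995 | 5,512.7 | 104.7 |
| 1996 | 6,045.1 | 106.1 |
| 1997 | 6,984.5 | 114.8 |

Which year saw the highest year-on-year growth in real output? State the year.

1996

1994: real = 5339.3/1.024 = 5214.16; growth vs 1993 (5500.41) = -5.20%.
1995: real = 5512.7/1.047 = 5265.23; growth vs 1994 (5214.16) = 0.98%.
1996: real = 6045.1/1.061 = 5697.55; growth vs 1995 (5265.23) = 8.21%.
1997: real = 6984.5/1.148 = 6084.06; growth vs 1996 (5697.55) = 6.78%.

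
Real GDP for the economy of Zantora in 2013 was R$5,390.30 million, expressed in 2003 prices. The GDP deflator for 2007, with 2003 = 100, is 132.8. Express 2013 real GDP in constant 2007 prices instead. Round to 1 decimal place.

R$7,158.3 million

Real GDP in 2007 prices = Real GDP in 2003 prices × (P_2007/P_2003) = 5390.30 × 1.328 = 7158.32.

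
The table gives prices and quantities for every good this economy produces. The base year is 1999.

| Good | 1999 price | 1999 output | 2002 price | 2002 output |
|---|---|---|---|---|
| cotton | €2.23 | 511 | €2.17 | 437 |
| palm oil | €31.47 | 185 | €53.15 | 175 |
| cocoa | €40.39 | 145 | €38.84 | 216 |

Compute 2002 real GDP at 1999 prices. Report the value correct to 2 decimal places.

Real GDP 2002 = Σ (p_1999 × q_2002) = 2.23·437 + 31.47·175 + 40.39·216 = 15206.00.

€15206.00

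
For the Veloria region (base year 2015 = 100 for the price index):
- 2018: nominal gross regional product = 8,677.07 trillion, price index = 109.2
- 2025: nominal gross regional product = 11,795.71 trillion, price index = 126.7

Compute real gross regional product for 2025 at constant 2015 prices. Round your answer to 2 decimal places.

Real gross regional product = Nominal / (price index/100) = 11795.71 / 1.267 = 9309.95.

9,309.95 trillion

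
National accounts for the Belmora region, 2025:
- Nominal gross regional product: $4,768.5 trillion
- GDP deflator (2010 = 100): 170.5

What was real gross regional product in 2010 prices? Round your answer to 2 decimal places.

$2,796.77 trillion

Real gross regional product = Nominal / (GDP deflator/100) = 4768.5 / 1.705 = 2796.77.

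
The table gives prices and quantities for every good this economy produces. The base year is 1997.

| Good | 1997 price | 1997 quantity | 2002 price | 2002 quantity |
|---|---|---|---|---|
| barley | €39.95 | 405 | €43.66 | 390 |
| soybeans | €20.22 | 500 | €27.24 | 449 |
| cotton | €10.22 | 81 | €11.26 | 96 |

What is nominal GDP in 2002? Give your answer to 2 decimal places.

Nominal GDP 2002 = Σ (p_2002 × q_2002) = 43.66·390 + 27.24·449 + 11.26·96 = 30339.12.

€30339.12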